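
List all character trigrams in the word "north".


Word: "north" (length 5)
Number of trigrams = 5 - 3 + 1 = 3
  Position 0: "nor"
  Position 1: "ort"
  Position 2: "rth"
Trigrams = "nor", "ort", "rth"


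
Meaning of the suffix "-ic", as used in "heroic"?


Suffix: -ic
Example: heroic (hero + -ic)
Meaning = relating to


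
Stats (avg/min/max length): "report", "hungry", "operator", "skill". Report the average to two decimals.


Lengths: "report"=6, "hungry"=6, "operator"=8, "skill"=5
Sum = 25, Count = 4
Average = 25/4 = 6.25
= avg=6.25, min=5, max=8


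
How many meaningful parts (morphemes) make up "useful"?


Word: "useful"
Morphemes: use / -ful
Each morpheme carries meaning
= 2 morphemes


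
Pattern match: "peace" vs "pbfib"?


Pattern of "peace": [0, 1, 2, 3, 1]
Pattern of "pbfib": [0, 1, 2, 3, 1]
Patterns match
Same pattern = Yes


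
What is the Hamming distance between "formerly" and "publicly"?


Comparing character by character (same length = 8):
  Pos 0: 'f' vs 'p' !=
  Pos 1: 'o' vs 'u' !=
  Pos 2: 'r' vs 'b' !=
  Pos 3: 'm' vs 'l' !=
  Pos 4: 'e' vs 'i' !=
  Pos 5: 'r' vs 'c' !=
  Pos 6: 'l' vs 'l' =
  Pos 7: 'y' vs 'y' =
Hamming distance = 6


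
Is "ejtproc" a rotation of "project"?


Word: "project", Candidate: "ejtproc"
Method: check if candidate is substring of word+word
"projectproject" contains "ejtproc"? No
Is rotation = No


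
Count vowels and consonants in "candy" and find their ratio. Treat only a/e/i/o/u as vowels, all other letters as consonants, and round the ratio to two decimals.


Word: "candy"
Vowels (a,e,i,o,u): 1
Consonants: 4
Ratio = 1/4
= 0.25


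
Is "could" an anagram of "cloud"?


Word 1: "cloud" → sorted: cdlou
Word 2: "could" → sorted: cdlou
Same letters? cdlou == cdlou
Anagram = Yes


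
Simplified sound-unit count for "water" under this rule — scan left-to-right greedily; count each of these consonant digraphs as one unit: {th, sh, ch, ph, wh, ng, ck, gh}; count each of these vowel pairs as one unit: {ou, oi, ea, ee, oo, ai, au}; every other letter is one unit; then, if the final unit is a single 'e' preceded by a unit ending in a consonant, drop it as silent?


Word: "water" (5 letters)
Left-to-right scan:
  (1) 'w' (letter)
  (2) 'a' (letter)
  (3) 't' (letter)
  (4) 'e' (letter)
  (5) 'r' (letter)
Units from scan: 5
Sound units = 5 units


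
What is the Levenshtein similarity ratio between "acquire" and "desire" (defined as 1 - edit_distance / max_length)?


Word 1: "acquire" (length 7)
Word 2: "desire" (length 6)
One optimal edit sequence:
  1. delete 'a'  (+1)
  2. substitute 'c' -> 'd'  (+1)
  3. substitute 'q' -> 'e'  (+1)
  4. substitute 'u' -> 's'  (+1)
  5. keep 'i'
  6. keep 'r'
  7. keep 'e'
Edit distance = 4
Max length = max(7, 6) = 7
Similarity = 1 - 4/7
= 0.4286


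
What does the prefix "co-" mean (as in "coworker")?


Prefix: co-
Example: coworker = co- + worker
Meaning = together


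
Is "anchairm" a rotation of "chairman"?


Word: "chairman", Candidate: "anchairm"
Method: check if candidate is substring of word+word
"chairmanchairman" contains "anchairm"? Yes
Is rotation = Yes


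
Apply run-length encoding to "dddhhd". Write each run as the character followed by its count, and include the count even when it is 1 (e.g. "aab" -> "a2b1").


String: "dddhhd"
Scanning for consecutive runs:
  'd' x 3
  'h' x 2
  'd' x 1
RLE = "d3h2d1"


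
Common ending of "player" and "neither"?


Word 1: "player"
Word 2: "neither"
Comparing from end:
  Pos -1: 'r' == 'r'
  Pos -2: 'e' == 'e'
  Pos -3: 'y' != 'h' (stop)
LCS = "er" (length 2)


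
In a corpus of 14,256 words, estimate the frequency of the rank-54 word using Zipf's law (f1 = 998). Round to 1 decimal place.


Zipf's law: f(r) = f(1) / r
f(1) = 998
f(54) = 998 / 54
= 18.5 occurrences


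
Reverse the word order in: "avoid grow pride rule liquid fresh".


Original: "avoid grow pride rule liquid fresh"
Words (1..n): avoid | grow | pride | rule | liquid | fresh
Reversed (n..1): fresh | liquid | rule | pride | grow | avoid
Result = "fresh liquid rule pride grow avoid"


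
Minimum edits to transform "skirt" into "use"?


Word 1: "skirt" (length 5)
Word 2: "use" (length 3)
One optimal edit sequence (insert/delete/substitute each cost 1):
  1. delete 's'  (+1)
  2. delete 'k'  (+1)
  3. substitute 'i' -> 'u'  (+1)
  4. substitute 'r' -> 's'  (+1)
  5. substitute 't' -> 'e'  (+1)
Total edit operations: 5
Edit distance = 5


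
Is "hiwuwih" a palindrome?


Word: "hiwuwih"
Reversed: "hiwuwih"
Forward == Backward? hiwuwih == hiwuwih
Palindrome = Yes


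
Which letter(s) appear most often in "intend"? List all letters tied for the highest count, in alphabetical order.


Word: "intend"
Letter counts:
  'd': 1
  'e': 1
  'i': 1
  'n': 2
  't': 1
Maximum count = 2
Most frequent = 'n' (2 times each)


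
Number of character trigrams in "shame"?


Word: "shame" (length 5)
Number of 3-grams = length - 3 + 1 = 5 - 3 + 1
= 3


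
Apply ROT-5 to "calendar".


Word: "calendar"
Shift: 5
Each letter → (letter + shift) mod 26:
  'c' (2) + 5 = 7 → 'h'
  'a' (0) + 5 = 5 → 'f'
  'l' (11) + 5 = 16 → 'q'
  'e' (4) + 5 = 9 → 'j'
  'n' (13) + 5 = 18 → 's'
  'd' (3) + 5 = 8 → 'i'
  'a' (0) + 5 = 5 → 'f'
  'r' (17) + 5 = 22 → 'w'
Result = "hfqjsifw"


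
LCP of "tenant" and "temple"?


Word 1: "tenant"
Word 2: "temple"
Comparing from start:
  Pos 0: 't' == 't'
  Pos 1: 'e' == 'e'
  Pos 2: 'n' != 'm' (stop)
LCP = "te" (length 2)


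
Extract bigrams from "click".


Word: "click" (length 5)
Number of bigrams = 5 - 2 + 1 = 4
  Position 0: "cl"
  Position 1: "li"
  Position 2: "ic"
  Position 3: "ck"
Bigrams = "cl", "li", "ic", "ck"


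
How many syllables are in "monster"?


Word: "monster"
Syllable breakdown: mon | ster
Counting: 2 parts
= 2 syllables


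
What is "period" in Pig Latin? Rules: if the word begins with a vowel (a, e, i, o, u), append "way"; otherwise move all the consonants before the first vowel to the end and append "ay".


Word: "period"
Starts with consonant(s) → move to end, add 'ay'
Consonant cluster: "p"
Pig Latin = "eriodpay"


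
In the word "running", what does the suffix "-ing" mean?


Suffix: -ing
Example: running = run + -ing, with a spelling change
Meaning = present participle


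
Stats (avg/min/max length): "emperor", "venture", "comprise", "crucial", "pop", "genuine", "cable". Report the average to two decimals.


Lengths: "emperor"=7, "venture"=7, "comprise"=8, "crucial"=7, "pop"=3, "genuine"=7, "cable"=5
Sum = 44, Count = 7
Average = 44/7 = 6.29
= avg=6.29, min=3, max=8


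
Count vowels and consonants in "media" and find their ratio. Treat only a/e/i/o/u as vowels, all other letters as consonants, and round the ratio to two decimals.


Word: "media"
Vowels (a,e,i,o,u): 3
Consonants: 2
Ratio = 3/2
= 1.50


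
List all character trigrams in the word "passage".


Word: "passage" (length 7)
Number of trigrams = 7 - 3 + 1 = 5
  Position 0: "pas"
  Position 1: "ass"
  Position 2: "ssa"
  Position 3: "sag"
  Position 4: "age"
Trigrams = "pas", "ass", "ssa", "sag", "age"


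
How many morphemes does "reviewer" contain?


Word: "reviewer"
Morphemes: re- + view + -er
Each morpheme carries meaning
= 3 morphemes


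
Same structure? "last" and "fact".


Pattern of "last": [0, 1, 2, 3]
Pattern of "fact": [0, 1, 2, 3]
Patterns match
Same pattern = Yes


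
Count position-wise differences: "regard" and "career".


Comparing character by character (same length = 6):
  Pos 0: 'r' vs 'c' !=
  Pos 1: 'e' vs 'a' !=
  Pos 2: 'g' vs 'r' !=
  Pos 3: 'a' vs 'e' !=
  Pos 4: 'r' vs 'e' !=
  Pos 5: 'd' vs 'r' !=
Hamming distance = 6


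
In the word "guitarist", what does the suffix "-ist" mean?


Suffix: -ist
Example: guitarist (guitar + -ist)
Meaning = one who practices


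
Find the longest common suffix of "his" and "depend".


Word 1: "his"
Word 2: "depend"
Comparing from end:
  Pos -1: 's' != 'd' (stop)
LCS = "" (length 0)


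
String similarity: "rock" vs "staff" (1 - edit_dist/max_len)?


Word 1: "rock" (length 4)
Word 2: "staff" (length 5)
One optimal edit sequence:
  1. insert 's'  (+1)
  2. substitute 'r' -> 't'  (+1)
  3. substitute 'o' -> 'a'  (+1)
  4. substitute 'c' -> 'f'  (+1)
  5. substitute 'k' -> 'f'  (+1)
Edit distance = 5
Max length = max(4, 5) = 5
Similarity = 1 - 5/5
= 0.0000


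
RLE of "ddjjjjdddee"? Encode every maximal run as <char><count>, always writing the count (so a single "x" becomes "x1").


String: "ddjjjjdddee"
Scanning for consecutive runs:
  'd' x 2
  'j' x 4
  'd' x 3
  'e' x 2
RLE = "d2j4d3e2"


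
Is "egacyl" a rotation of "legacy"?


Word: "legacy", Candidate: "egacyl"
Method: check if candidate is substring of word+word
"legacylegacy" contains "egacyl"? Yes
Is rotation = Yes


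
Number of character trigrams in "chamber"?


Word: "chamber" (length 7)
Number of 3-grams = length - 3 + 1 = 7 - 3 + 1
= 5


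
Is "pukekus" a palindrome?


Word: "pukekus"
Reversed: "sukekup"
Forward == Backward? pukekus != sukekup
Palindrome = No


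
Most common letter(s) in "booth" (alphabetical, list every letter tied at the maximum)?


Word: "booth"
Letter counts:
  'b': 1
  'h': 1
  'o': 2
  't': 1
Maximum count = 2
Most frequent = 'o' (2 times each)


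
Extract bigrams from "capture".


Word: "capture" (length 7)
Number of bigrams = 7 - 2 + 1 = 6
  Position 0: "ca"
  Position 1: "ap"
  Position 2: "pt"
  Position 3: "tu"
  Position 4: "ur"
  Position 5: "re"
Bigrams = "ca", "ap", "pt", "tu", "ur", "re"


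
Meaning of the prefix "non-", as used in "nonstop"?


Prefix: non-
Example: nonstop (non- + stop)
Meaning = not


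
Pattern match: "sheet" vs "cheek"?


Pattern of "sheet": [0, 1, 2, 2, 3]
Pattern of "cheek": [0, 1, 2, 2, 3]
Patterns match
Same pattern = Yes


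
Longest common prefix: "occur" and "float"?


Word 1: "occur"
Word 2: "float"
Comparing from start:
  Pos 0: 'o' != 'f' (stop)
LCP = "" (length 0)


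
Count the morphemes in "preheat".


Word: "preheat"
Morphemes: pre- + heat
Each morpheme carries meaning
= 2 morphemes


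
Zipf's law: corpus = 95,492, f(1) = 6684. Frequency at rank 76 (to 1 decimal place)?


Zipf's law: f(r) = f(1) / r
f(1) = 6684
f(76) = 6684 / 76
= 87.9 occurrences


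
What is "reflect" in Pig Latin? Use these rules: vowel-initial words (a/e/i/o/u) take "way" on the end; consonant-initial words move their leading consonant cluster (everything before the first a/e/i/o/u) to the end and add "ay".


Word: "reflect"
Starts with consonant(s) → move to end, add 'ay'
Consonant cluster: "r"
Pig Latin = "eflectray"


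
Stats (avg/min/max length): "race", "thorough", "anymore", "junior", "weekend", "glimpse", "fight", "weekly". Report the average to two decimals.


Lengths: "race"=4, "thorough"=8, "anymore"=7, "junior"=6, "weekend"=7, "glimpse"=7, "fight"=5, "weekly"=6
Sum = 50, Count = 8
Average = 50/8 = 6.25
= avg=6.25, min=4, max=8


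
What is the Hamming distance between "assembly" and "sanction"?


Comparing character by character (same length = 8):
  Pos 0: 'a' vs 's' !=
  Pos 1: 's' vs 'a' !=
  Pos 2: 's' vs 'n' !=
  Pos 3: 'e' vs 'c' !=
  Pos 4: 'm' vs 't' !=
  Pos 5: 'b' vs 'i' !=
  Pos 6: 'l' vs 'o' !=
  Pos 7: 'y' vs 'n' !=
Hamming distance = 8


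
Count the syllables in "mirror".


Word: "mirror"
Syllable breakdown: mir · ror
Counting: 2 parts
= 2 syllables


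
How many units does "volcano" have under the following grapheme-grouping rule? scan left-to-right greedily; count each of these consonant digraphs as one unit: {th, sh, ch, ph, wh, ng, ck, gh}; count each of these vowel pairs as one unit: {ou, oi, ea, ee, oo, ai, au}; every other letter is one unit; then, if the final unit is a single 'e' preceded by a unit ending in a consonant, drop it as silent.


Word: "volcano" (7 letters)
Left-to-right scan:
  1. 'v' (letter)
  2. 'o' (letter)
  3. 'l' (letter)
  4. 'c' (letter)
  5. 'a' (letter)
  6. 'n' (letter)
  7. 'o' (letter)
Units from scan: 7
Sound units = 7 units


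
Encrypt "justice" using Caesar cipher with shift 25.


Word: "justice"
Shift: 25
Each letter → (letter + shift) mod 26:
  'j' (9) + 25 = 8 → 'i'
  'u' (20) + 25 = 19 → 't'
  's' (18) + 25 = 17 → 'r'
  't' (19) + 25 = 18 → 's'
  'i' (8) + 25 = 7 → 'h'
  'c' (2) + 25 = 1 → 'b'
  'e' (4) + 25 = 3 → 'd'
Result = "itrshbd"


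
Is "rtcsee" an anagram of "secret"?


Word 1: "secret" → sorted: ceerst
Word 2: "rtcsee" → sorted: ceerst
Same letters? ceerst == ceerst
Anagram = Yes


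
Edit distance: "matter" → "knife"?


Word 1: "matter" (length 6)
Word 2: "knife" (length 5)
One optimal edit sequence (insert/delete/substitute each cost 1):
  1. substitute 'm' -> 'k'  (+1)
  2. substitute 'a' -> 'n'  (+1)
  3. substitute 't' -> 'i'  (+1)
  4. substitute 't' -> 'f'  (+1)
  5. keep 'e'
  6. delete 'r'  (+1)
Total edit operations: 5
Edit distance = 5


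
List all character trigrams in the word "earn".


Word: "earn" (length 4)
Number of trigrams = 4 - 3 + 1 = 2
  Position 0: "ear"
  Position 1: "arn"
Trigrams = "ear", "arn"


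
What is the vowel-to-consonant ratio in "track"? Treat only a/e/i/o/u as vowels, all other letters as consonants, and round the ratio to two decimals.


Word: "track"
Vowels (a,e,i,o,u): 1
Consonants: 4
Ratio = 1/4
= 0.25


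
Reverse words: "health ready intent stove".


Original: "health ready intent stove"
Words (1..n): health | ready | intent | stove
Reversed (n..1): stove | intent | ready | health
Result = "stove intent ready health"


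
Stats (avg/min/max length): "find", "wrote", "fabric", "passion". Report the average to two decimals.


Lengths: "find"=4, "wrote"=5, "fabric"=6, "passion"=7
Sum = 22, Count = 4
Average = 22/4 = 5.50
= avg=5.50, min=4, max=7


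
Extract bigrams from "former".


Word: "former" (length 6)
Number of bigrams = 6 - 2 + 1 = 5
  Position 0: "fo"
  Position 1: "or"
  Position 2: "rm"
  Position 3: "me"
  Position 4: "er"
Bigrams = "fo", "or", "rm", "me", "er"


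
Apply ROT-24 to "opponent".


Word: "opponent"
Shift: 24
Each letter → (letter + shift) mod 26:
  'o' (14) + 24 = 12 → 'm'
  'p' (15) + 24 = 13 → 'n'
  'p' (15) + 24 = 13 → 'n'
  'o' (14) + 24 = 12 → 'm'
  'n' (13) + 24 = 11 → 'l'
  'e' (4) + 24 = 2 → 'c'
  'n' (13) + 24 = 11 → 'l'
  't' (19) + 24 = 17 → 'r'
Result = "mnnmlclr"


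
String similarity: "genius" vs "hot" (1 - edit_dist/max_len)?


Word 1: "genius" (length 6)
Word 2: "hot" (length 3)
One optimal edit sequence:
  1. delete 'g'  (+1)
  2. delete 'e'  (+1)
  3. delete 'n'  (+1)
  4. substitute 'i' -> 'h'  (+1)
  5. substitute 'u' -> 'o'  (+1)
  6. substitute 's' -> 't'  (+1)
Edit distance = 6
Max length = max(6, 3) = 6
Similarity = 1 - 6/6
= 0.0000


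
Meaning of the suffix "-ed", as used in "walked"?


Suffix: -ed
Example: walked = walk + -ed
Meaning = past tense


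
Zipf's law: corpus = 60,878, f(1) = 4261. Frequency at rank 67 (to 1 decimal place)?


Zipf's law: f(r) = f(1) / r
f(1) = 4261
f(67) = 4261 / 67
= 63.6 occurrences


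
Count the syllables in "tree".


Word: "tree"
Syllable breakdown: tree
Counting: 1 part
= 1 syllable


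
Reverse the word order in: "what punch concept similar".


Original: "what punch concept similar"
Words (1..n): what | punch | concept | similar
Reversed (n..1): similar | concept | punch | what
Result = "similar concept punch what"


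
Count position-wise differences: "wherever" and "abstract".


Comparing character by character (same length = 8):
  Pos 0: 'w' vs 'a' !=
  Pos 1: 'h' vs 'b' !=
  Pos 2: 'e' vs 's' !=
  Pos 3: 'r' vs 't' !=
  Pos 4: 'e' vs 'r' !=
  Pos 5: 'v' vs 'a' !=
  Pos 6: 'e' vs 'c' !=
  Pos 7: 'r' vs 't' !=
Hamming distance = 8


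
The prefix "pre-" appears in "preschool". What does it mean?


Prefix: pre-
As in: preschool -> pre- + school
Meaning = before


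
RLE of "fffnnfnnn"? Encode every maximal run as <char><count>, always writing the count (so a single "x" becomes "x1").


String: "fffnnfnnn"
Scanning for consecutive runs:
  'f' x 3
  'n' x 2
  'f' x 1
  'n' x 3
RLE = "f3n2f1n3"


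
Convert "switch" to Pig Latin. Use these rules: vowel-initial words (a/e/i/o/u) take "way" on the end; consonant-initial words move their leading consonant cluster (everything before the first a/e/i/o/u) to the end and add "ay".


Word: "switch"
Starts with consonant(s) → move to end, add 'ay'
Consonant cluster: "sw"
Pig Latin = "itchsway"


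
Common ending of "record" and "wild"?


Word 1: "record"
Word 2: "wild"
Comparing from end:
  Pos -1: 'd' == 'd'
  Pos -2: 'r' != 'l' (stop)
LCS = "d" (length 1)


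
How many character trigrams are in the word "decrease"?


Word: "decrease" (length 8)
Number of 3-grams = length - 3 + 1 = 8 - 3 + 1
= 6


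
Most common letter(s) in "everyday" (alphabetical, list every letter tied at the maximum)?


Word: "everyday"
Letter counts:
  'a': 1
  'd': 1
  'e': 2
  'r': 1
  'v': 1
  'y': 2
Maximum count = 2
Most frequent = 'e', 'y' (2 times each)


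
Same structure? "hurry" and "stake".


Pattern of "hurry": [0, 1, 2, 2, 3]
Pattern of "stake": [0, 1, 2, 3, 4]
Patterns do not match
Same pattern = No


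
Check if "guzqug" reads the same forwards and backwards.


Word: "guzqug"
Reversed: "guqzug"
Forward == Backward? guzqug != guqzug
Palindrome = No


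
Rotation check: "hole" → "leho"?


Word: "hole", Candidate: "leho"
Method: check if candidate is substring of word+word
"holehole" contains "leho"? Yes
Is rotation = Yes


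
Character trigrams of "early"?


Word: "early" (length 5)
Number of trigrams = 5 - 3 + 1 = 3
  Position 0: "ear"
  Position 1: "arl"
  Position 2: "rly"
Trigrams = "ear", "arl", "rly"


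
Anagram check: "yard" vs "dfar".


Word 1: "yard" → sorted: adry
Word 2: "dfar" → sorted: adfr
Same letters? adry != adfr
Anagram = No


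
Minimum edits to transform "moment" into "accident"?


Word 1: "moment" (length 6)
Word 2: "accident" (length 8)
One optimal edit sequence (insert/delete/substitute each cost 1):
  1. insert 'a'  (+1)
  2. insert 'c'  (+1)
  3. substitute 'm' -> 'c'  (+1)
  4. substitute 'o' -> 'i'  (+1)
  5. substitute 'm' -> 'd'  (+1)
  6. keep 'e'
  7. keep 'n'
  8. keep 't'
Total edit operations: 5
Edit distance = 5


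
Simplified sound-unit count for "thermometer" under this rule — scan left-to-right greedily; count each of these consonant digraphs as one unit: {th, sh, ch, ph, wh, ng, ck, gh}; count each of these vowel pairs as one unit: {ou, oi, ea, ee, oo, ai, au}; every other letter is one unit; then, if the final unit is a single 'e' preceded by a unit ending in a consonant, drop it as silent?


Word: "thermometer" (11 letters)
Left-to-right scan:
  1. 'th' (digraph)
  2. 'e' (letter)
  3. 'r' (letter)
  4. 'm' (letter)
  5. 'o' (letter)
  6. 'm' (letter)
  7. 'e' (letter)
  8. 't' (letter)
  9. 'e' (letter)
  10. 'r' (letter)
Units from scan: 10
Sound units = 10 units


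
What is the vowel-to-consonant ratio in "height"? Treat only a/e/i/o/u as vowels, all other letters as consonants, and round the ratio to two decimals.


Word: "height"
Vowels (a,e,i,o,u): 2
Consonants: 4
Ratio = 2/4
= 0.50


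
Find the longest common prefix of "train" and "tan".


Word 1: "train"
Word 2: "tan"
Comparing from start:
  Pos 0: 't' == 't'
  Pos 1: 'r' != 'a' (stop)
LCP = "t" (length 1)


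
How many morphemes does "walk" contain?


Word: "walk"
Morphemes: walk
Each morpheme carries meaning
= 1 morpheme


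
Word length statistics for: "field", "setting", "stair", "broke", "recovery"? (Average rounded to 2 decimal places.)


Lengths: "field"=5, "setting"=7, "stair"=5, "broke"=5, "recovery"=8
Sum = 30, Count = 5
Average = 30/5 = 6.00
= avg=6.00, min=5, max=8


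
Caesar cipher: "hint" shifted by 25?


Word: "hint"
Shift: 25
Each letter → (letter + shift) mod 26:
  'h' (7) + 25 = 6 → 'g'
  'i' (8) + 25 = 7 → 'h'
  'n' (13) + 25 = 12 → 'm'
  't' (19) + 25 = 18 → 's'
Result = "ghms"


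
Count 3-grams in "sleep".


Word: "sleep" (length 5)
Number of 3-grams = length - 3 + 1 = 5 - 3 + 1
= 3


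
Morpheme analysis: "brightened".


Word: "brightened"
Morphemes: bright / -en / -ed
Each morpheme carries meaning
= 3 morphemes


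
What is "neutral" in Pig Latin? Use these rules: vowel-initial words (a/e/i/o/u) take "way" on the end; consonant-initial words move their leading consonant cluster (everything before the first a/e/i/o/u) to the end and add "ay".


Word: "neutral"
Starts with consonant(s) → move to end, add 'ay'
Consonant cluster: "n"
Pig Latin = "eutralnay"


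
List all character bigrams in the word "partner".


Word: "partner" (length 7)
Number of bigrams = 7 - 2 + 1 = 6
  Position 0: "pa"
  Position 1: "ar"
  Position 2: "rt"
  Position 3: "tn"
  Position 4: "ne"
  Position 5: "er"
Bigrams = "pa", "ar", "rt", "tn", "ne", "er"


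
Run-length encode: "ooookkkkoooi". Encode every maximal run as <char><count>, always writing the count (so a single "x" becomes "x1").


String: "ooookkkkoooi"
Scanning for consecutive runs:
  'o' x 4
  'k' x 4
  'o' x 3
  'i' x 1
RLE = "o4k4o3i1"


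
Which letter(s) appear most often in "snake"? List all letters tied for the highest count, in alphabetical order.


Word: "snake"
Letter counts:
  'a': 1
  'e': 1
  'k': 1
  'n': 1
  's': 1
Maximum count = 1
Most frequent = 'a', 'e', 'k', 'n', 's' (1 time each)


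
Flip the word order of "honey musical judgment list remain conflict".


Original: "honey musical judgment list remain conflict"
Words (1..n): honey | musical | judgment | list | remain | conflict
Reversed (n..1): conflict | remain | list | judgment | musical | honey
Result = "conflict remain list judgment musical honey"


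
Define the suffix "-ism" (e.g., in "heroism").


Suffix: -ism
Example: heroism = hero + -ism
Meaning = belief / practice


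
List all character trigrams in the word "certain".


Word: "certain" (length 7)
Number of trigrams = 7 - 3 + 1 = 5
  Position 0: "cer"
  Position 1: "ert"
  Position 2: "rta"
  Position 3: "tai"
  Position 4: "ain"
Trigrams = "cer", "ert", "rta", "tai", "ain"


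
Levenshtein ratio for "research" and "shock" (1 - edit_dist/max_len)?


Word 1: "research" (length 8)
Word 2: "shock" (length 5)
One optimal edit sequence:
  1. delete 'r'  (+1)
  2. delete 'e'  (+1)
  3. keep 's'
  4. delete 'e'  (+1)
  5. substitute 'a' -> 'h'  (+1)
  6. substitute 'r' -> 'o'  (+1)
  7. keep 'c'
  8. substitute 'h' -> 'k'  (+1)
Edit distance = 6
Max length = max(8, 5) = 8
Similarity = 1 - 6/8
= 0.2500


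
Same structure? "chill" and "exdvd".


Pattern of "chill": [0, 1, 2, 3, 3]
Pattern of "exdvd": [0, 1, 2, 3, 2]
Patterns do not match
Same pattern = No


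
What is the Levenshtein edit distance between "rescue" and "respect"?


Word 1: "rescue" (length 6)
Word 2: "respect" (length 7)
One optimal edit sequence (insert/delete/substitute each cost 1):
  1. keep 'r'
  2. keep 'e'
  3. keep 's'
  4. insert 'p'  (+1)
  5. substitute 'c' -> 'e'  (+1)
  6. substitute 'u' -> 'c'  (+1)
  7. substitute 'e' -> 't'  (+1)
Total edit operations: 4
Edit distance = 4


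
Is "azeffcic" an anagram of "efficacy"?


Word 1: "efficacy" → sorted: acceffiy
Word 2: "azeffcic" → sorted: acceffiz
Same letters? acceffiy != acceffiz
Anagram = No


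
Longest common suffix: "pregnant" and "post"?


Word 1: "pregnant"
Word 2: "post"
Comparing from end:
  Pos -1: 't' == 't'
  Pos -2: 'n' != 's' (stop)
LCS = "t" (length 1)


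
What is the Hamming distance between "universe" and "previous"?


Comparing character by character (same length = 8):
  Pos 0: 'u' vs 'p' !=
  Pos 1: 'n' vs 'r' !=
  Pos 2: 'i' vs 'e' !=
  Pos 3: 'v' vs 'v' =
  Pos 4: 'e' vs 'i' !=
  Pos 5: 'r' vs 'o' !=
  Pos 6: 's' vs 'u' !=
  Pos 7: 'e' vs 's' !=
Hamming distance = 7


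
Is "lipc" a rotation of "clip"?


Word: "clip", Candidate: "lipc"
Method: check if candidate is substring of word+word
"clipclip" contains "lipc"? Yes
Is rotation = Yes


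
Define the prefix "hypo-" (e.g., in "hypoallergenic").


Prefix: hypo-
As in: hypoallergenic -> hypo- + allergenic
Meaning = under / below normal


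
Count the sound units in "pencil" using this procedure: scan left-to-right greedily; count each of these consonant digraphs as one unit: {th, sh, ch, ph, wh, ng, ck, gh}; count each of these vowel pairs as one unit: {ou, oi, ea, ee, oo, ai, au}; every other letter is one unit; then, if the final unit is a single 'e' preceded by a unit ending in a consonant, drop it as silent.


Word: "pencil" (6 letters)
Left-to-right scan:
  (1) 'p' (letter)
  (2) 'e' (letter)
  (3) 'n' (letter)
  (4) 'c' (letter)
  (5) 'i' (letter)
  (6) 'l' (letter)
Units from scan: 6
Sound units = 6 units


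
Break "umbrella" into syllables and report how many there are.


Word: "umbrella"
Syllable breakdown: um | brel | la
Counting: 3 parts
= 3 syllables


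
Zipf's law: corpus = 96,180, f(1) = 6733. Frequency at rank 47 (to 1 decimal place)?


Zipf's law: f(r) = f(1) / r
f(1) = 6733
f(47) = 6733 / 47
= 143.3 occurrences


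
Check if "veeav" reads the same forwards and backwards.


Word: "veeav"
Reversed: "vaeev"
Forward == Backward? veeav != vaeev
Palindrome = No


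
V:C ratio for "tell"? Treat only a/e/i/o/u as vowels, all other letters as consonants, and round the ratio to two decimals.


Word: "tell"
Vowels (a,e,i,o,u): 1
Consonants: 3
Ratio = 1/3
= 0.33


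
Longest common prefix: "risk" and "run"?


Word 1: "risk"
Word 2: "run"
Comparing from start:
  Pos 0: 'r' == 'r'
  Pos 1: 'i' != 'u' (stop)
LCP = "r" (length 1)


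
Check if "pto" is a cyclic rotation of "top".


Word: "top", Candidate: "pto"
Method: check if candidate is substring of word+word
"toptop" contains "pto"? Yes
Is rotation = Yes


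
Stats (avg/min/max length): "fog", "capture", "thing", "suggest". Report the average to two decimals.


Lengths: "fog"=3, "capture"=7, "thing"=5, "suggest"=7
Sum = 22, Count = 4
Average = 22/4 = 5.50
= avg=5.50, min=3, max=7


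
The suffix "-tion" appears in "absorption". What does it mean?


Suffix: -tion
As in: absorption -> absorb + -tion, with a spelling change
Meaning = act or process


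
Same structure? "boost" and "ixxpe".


Pattern of "boost": [0, 1, 1, 2, 3]
Pattern of "ixxpe": [0, 1, 1, 2, 3]
Patterns match
Same pattern = Yes


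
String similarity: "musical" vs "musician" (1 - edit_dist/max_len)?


Word 1: "musical" (length 7)
Word 2: "musician" (length 8)
One optimal edit sequence:
  1. keep 'm'
  2. keep 'u'
  3. keep 's'
  4. keep 'i'
  5. keep 'c'
  6. insert 'i'  (+1)
  7. keep 'a'
  8. substitute 'l' -> 'n'  (+1)
Edit distance = 2
Max length = max(7, 8) = 8
Similarity = 1 - 2/8
= 0.7500


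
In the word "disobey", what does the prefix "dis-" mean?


Prefix: dis-
Example: disobey (dis- + obey)
Meaning = not / opposite


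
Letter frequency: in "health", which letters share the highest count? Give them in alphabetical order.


Word: "health"
Letter counts:
  'a': 1
  'e': 1
  'h': 2
  'l': 1
  't': 1
Maximum count = 2
Most frequent = 'h' (2 times each)


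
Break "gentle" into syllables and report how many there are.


Word: "gentle"
Syllable breakdown: gen · tle
Counting: 2 parts
= 2 syllables


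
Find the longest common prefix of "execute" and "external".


Word 1: "execute"
Word 2: "external"
Comparing from start:
  Pos 0: 'e' == 'e'
  Pos 1: 'x' == 'x'
  Pos 2: 'e' != 't' (stop)
LCP = "ex" (length 2)


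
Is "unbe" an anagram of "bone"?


Word 1: "bone" → sorted: beno
Word 2: "unbe" → sorted: benu
Same letters? beno != benu
Anagram = No


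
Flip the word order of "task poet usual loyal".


Original: "task poet usual loyal"
Words (1..n): task | poet | usual | loyal
Reversed (n..1): loyal | usual | poet | task
Result = "loyal usual poet task"


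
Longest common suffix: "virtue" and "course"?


Word 1: "virtue"
Word 2: "course"
Comparing from end:
  Pos -1: 'e' == 'e'
  Pos -2: 'u' != 's' (stop)
LCS = "e" (length 1)


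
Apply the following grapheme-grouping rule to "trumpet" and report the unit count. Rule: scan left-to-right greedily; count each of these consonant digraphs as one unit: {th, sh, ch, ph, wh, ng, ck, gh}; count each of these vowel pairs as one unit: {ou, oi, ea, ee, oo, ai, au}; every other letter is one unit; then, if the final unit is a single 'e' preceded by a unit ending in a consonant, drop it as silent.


Word: "trumpet" (7 letters)
Left-to-right scan:
  [1] 't' (letter)
  [2] 'r' (letter)
  [3] 'u' (letter)
  [4] 'm' (letter)
  [5] 'p' (letter)
  [6] 'e' (letter)
  [7] 't' (letter)
Units from scan: 7
Sound units = 7 units


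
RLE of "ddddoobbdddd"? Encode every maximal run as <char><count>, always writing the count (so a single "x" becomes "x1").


String: "ddddoobbdddd"
Scanning for consecutive runs:
  'd' x 4
  'o' x 2
  'b' x 2
  'd' x 4
RLE = "d4o2b2d4"


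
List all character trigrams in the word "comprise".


Word: "comprise" (length 8)
Number of trigrams = 8 - 3 + 1 = 6
  Position 0: "com"
  Position 1: "omp"
  Position 2: "mpr"
  Position 3: "pri"
  Position 4: "ris"
  Position 5: "ise"
Trigrams = "com", "omp", "mpr", "pri", "ris", "ise"


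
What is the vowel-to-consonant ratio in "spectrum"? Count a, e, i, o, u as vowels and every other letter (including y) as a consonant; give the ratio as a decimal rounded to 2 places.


Word: "spectrum"
Vowels (a,e,i,o,u): 2
Consonants: 6
Ratio = 2/6
= 0.33


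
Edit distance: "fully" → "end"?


Word 1: "fully" (length 5)
Word 2: "end" (length 3)
One optimal edit sequence (insert/delete/substitute each cost 1):
  1. delete 'f'  (+1)
  2. delete 'u'  (+1)
  3. substitute 'l' -> 'e'  (+1)
  4. substitute 'l' -> 'n'  (+1)
  5. substitute 'y' -> 'd'  (+1)
Total edit operations: 5
Edit distance = 5


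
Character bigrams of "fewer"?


Word: "fewer" (length 5)
Number of bigrams = 5 - 2 + 1 = 4
  Position 0: "fe"
  Position 1: "ew"
  Position 2: "we"
  Position 3: "er"
Bigrams = "fe", "ew", "we", "er"


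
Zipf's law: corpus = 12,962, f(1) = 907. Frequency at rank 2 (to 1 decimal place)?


Zipf's law: f(r) = f(1) / r
f(1) = 907
f(2) = 907 / 2
= 453.5 occurrences


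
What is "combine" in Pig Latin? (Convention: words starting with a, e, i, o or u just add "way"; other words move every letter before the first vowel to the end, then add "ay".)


Word: "combine"
Starts with consonant(s) → move to end, add 'ay'
Consonant cluster: "c"
Pig Latin = "ombinecay"


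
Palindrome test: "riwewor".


Word: "riwewor"
Reversed: "rowewir"
Forward == Backward? riwewor != rowewir
Palindrome = No


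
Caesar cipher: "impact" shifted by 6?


Word: "impact"
Shift: 6
Each letter → (letter + shift) mod 26:
  'i' (8) + 6 = 14 → 'o'
  'm' (12) + 6 = 18 → 's'
  'p' (15) + 6 = 21 → 'v'
  'a' (0) + 6 = 6 → 'g'
  'c' (2) + 6 = 8 → 'i'
  't' (19) + 6 = 25 → 'z'
Result = "osvgiz"


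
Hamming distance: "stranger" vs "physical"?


Comparing character by character (same length = 8):
  Pos 0: 's' vs 'p' !=
  Pos 1: 't' vs 'h' !=
  Pos 2: 'r' vs 'y' !=
  Pos 3: 'a' vs 's' !=
  Pos 4: 'n' vs 'i' !=
  Pos 5: 'g' vs 'c' !=
  Pos 6: 'e' vs 'a' !=
  Pos 7: 'r' vs 'l' !=
Hamming distance = 8


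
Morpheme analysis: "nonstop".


Word: "nonstop"
Morphemes: non- | stop
Each morpheme carries meaning
= 2 morphemes


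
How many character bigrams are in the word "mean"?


Word: "mean" (length 4)
Number of 2-grams = length - 2 + 1 = 4 - 2 + 1
= 3


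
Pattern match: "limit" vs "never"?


Pattern of "limit": [0, 1, 2, 1, 3]
Pattern of "never": [0, 1, 2, 1, 3]
Patterns match
Same pattern = Yes


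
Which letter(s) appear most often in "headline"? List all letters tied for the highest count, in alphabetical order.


Word: "headline"
Letter counts:
  'a': 1
  'd': 1
  'e': 2
  'h': 1
  'i': 1
  'l': 1
  'n': 1
Maximum count = 2
Most frequent = 'e' (2 times each)


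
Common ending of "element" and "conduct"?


Word 1: "element"
Word 2: "conduct"
Comparing from end:
  Pos -1: 't' == 't'
  Pos -2: 'n' != 'c' (stop)
LCS = "t" (length 1)


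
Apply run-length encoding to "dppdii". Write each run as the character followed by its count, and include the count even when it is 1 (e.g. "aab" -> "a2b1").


String: "dppdii"
Scanning for consecutive runs:
  'd' x 1
  'p' x 2
  'd' x 1
  'i' x 2
RLE = "d1p2d1i2"


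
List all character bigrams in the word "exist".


Word: "exist" (length 5)
Number of bigrams = 5 - 2 + 1 = 4
  Position 0: "ex"
  Position 1: "xi"
  Position 2: "is"
  Position 3: "st"
Bigrams = "ex", "xi", "is", "st"


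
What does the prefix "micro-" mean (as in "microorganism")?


Prefix: micro-
As in: microorganism -> micro- + organism
Meaning = small


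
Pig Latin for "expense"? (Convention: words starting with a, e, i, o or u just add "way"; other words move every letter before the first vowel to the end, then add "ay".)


Word: "expense"
Starts with vowel → add 'way'
Pig Latin = "expenseway"


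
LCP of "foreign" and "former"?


Word 1: "foreign"
Word 2: "former"
Comparing from start:
  Pos 0: 'f' == 'f'
  Pos 1: 'o' == 'o'
  Pos 2: 'r' == 'r'
  Pos 3: 'e' != 'm' (stop)
LCP = "for" (length 3)


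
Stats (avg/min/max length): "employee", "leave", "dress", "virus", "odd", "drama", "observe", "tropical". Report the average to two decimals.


Lengths: "employee"=8, "leave"=5, "dress"=5, "virus"=5, "odd"=3, "drama"=5, "observe"=7, "tropical"=8
Sum = 46, Count = 8
Average = 46/8 = 5.75
= avg=5.75, min=3, max=8


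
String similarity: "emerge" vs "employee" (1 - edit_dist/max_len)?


Word 1: "emerge" (length 6)
Word 2: "employee" (length 8)
One optimal edit sequence:
  1. keep 'e'
  2. keep 'm'
  3. insert 'p'  (+1)
  4. insert 'l'  (+1)
  5. substitute 'e' -> 'o'  (+1)
  6. substitute 'r' -> 'y'  (+1)
  7. substitute 'g' -> 'e'  (+1)
  8. keep 'e'
Edit distance = 5
Max length = max(6, 8) = 8
Similarity = 1 - 5/8
= 0.3750


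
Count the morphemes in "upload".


Word: "upload"
Morphemes: up- + load
Each morpheme carries meaning
= 2 morphemes


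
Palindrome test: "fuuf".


Word: "fuuf"
Reversed: "fuuf"
Forward == Backward? fuuf == fuuf
Palindrome = Yes


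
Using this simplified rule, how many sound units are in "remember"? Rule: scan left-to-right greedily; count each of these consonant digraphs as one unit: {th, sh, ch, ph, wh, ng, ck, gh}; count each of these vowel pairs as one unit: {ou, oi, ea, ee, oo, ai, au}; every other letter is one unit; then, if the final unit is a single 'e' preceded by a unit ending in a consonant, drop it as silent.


Word: "remember" (8 letters)
Left-to-right scan:
  1. 'r' (letter)
  2. 'e' (letter)
  3. 'm' (letter)
  4. 'e' (letter)
  5. 'm' (letter)
  6. 'b' (letter)
  7. 'e' (letter)
  8. 'r' (letter)
Units from scan: 8
Sound units = 8 units


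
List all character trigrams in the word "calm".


Word: "calm" (length 4)
Number of trigrams = 4 - 3 + 1 = 2
  Position 0: "cal"
  Position 1: "alm"
Trigrams = "cal", "alm"


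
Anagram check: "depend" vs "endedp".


Word 1: "depend" → sorted: ddeenp
Word 2: "endedp" → sorted: ddeenp
Same letters? ddeenp == ddeenp
Anagram = Yes


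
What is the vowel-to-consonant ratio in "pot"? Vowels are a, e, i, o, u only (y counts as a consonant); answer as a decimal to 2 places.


Word: "pot"
Vowels (a,e,i,o,u): 1
Consonants: 2
Ratio = 1/2
= 0.50


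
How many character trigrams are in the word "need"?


Word: "need" (length 4)
Number of 3-grams = length - 3 + 1 = 4 - 3 + 1
= 2


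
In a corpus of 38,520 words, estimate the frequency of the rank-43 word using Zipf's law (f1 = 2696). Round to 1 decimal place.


Zipf's law: f(r) = f(1) / r
f(1) = 2696
f(43) = 2696 / 43
= 62.7 occurrences


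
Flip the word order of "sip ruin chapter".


Original: "sip ruin chapter"
Words (1..n): sip | ruin | chapter
Reversed (n..1): chapter | ruin | sip
Result = "chapter ruin sip"


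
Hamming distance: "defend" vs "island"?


Comparing character by character (same length = 6):
  Pos 0: 'd' vs 'i' !=
  Pos 1: 'e' vs 's' !=
  Pos 2: 'f' vs 'l' !=
  Pos 3: 'e' vs 'a' !=
  Pos 4: 'n' vs 'n' =
  Pos 5: 'd' vs 'd' =
Hamming distance = 4


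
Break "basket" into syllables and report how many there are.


Word: "basket"
Syllable breakdown: bas · ket
Counting: 2 parts
= 2 syllables


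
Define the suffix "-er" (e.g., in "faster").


Suffix: -er
Example: faster (fast + -er)
Meaning = one who / more


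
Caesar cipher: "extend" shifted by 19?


Word: "extend"
Shift: 19
Each letter → (letter + shift) mod 26:
  'e' (4) + 19 = 23 → 'x'
  'x' (23) + 19 = 16 → 'q'
  't' (19) + 19 = 12 → 'm'
  'e' (4) + 19 = 23 → 'x'
  'n' (13) + 19 = 6 → 'g'
  'd' (3) + 19 = 22 → 'w'
Result = "xqmxgw"


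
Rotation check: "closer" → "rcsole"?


Word: "closer", Candidate: "rcsole"
Method: check if candidate is substring of word+word
"closercloser" contains "rcsole"? No
Is rotation = No


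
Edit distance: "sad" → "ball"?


Word 1: "sad" (length 3)
Word 2: "ball" (length 4)
One optimal edit sequence (insert/delete/substitute each cost 1):
  1. substitute 's' -> 'b'  (+1)
  2. keep 'a'
  3. insert 'l'  (+1)
  4. substitute 'd' -> 'l'  (+1)
Total edit operations: 3
Edit distance = 3


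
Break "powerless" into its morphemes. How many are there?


Word: "powerless"
Morphemes: power + -less
Each morpheme carries meaning
= 2 morphemes


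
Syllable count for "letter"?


Word: "letter"
Syllable breakdown: let | ter
Counting: 2 parts
= 2 syllables


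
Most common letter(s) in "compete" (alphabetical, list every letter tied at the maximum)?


Word: "compete"
Letter counts:
  'c': 1
  'e': 2
  'm': 1
  'o': 1
  'p': 1
  't': 1
Maximum count = 2
Most frequent = 'e' (2 times each)


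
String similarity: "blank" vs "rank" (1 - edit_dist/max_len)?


Word 1: "blank" (length 5)
Word 2: "rank" (length 4)
One optimal edit sequence:
  1. delete 'b'  (+1)
  2. substitute 'l' -> 'r'  (+1)
  3. keep 'a'
  4. keep 'n'
  5. keep 'k'
Edit distance = 2
Max length = max(5, 4) = 5
Similarity = 1 - 2/5
= 0.6000


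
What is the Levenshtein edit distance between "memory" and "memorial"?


Word 1: "memory" (length 6)
Word 2: "memorial" (length 8)
One optimal edit sequence (insert/delete/substitute each cost 1):
  1. keep 'm'
  2. keep 'e'
  3. keep 'm'
  4. keep 'o'
  5. keep 'r'
  6. insert 'i'  (+1)
  7. insert 'a'  (+1)
  8. substitute 'y' -> 'l'  (+1)
Total edit operations: 3
Edit distance = 3


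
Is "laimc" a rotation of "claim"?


Word: "claim", Candidate: "laimc"
Method: check if candidate is substring of word+word
"claimclaim" contains "laimc"? Yes
Is rotation = Yes


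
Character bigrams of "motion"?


Word: "motion" (length 6)
Number of bigrams = 6 - 2 + 1 = 5
  Position 0: "mo"
  Position 1: "ot"
  Position 2: "ti"
  Position 3: "io"
  Position 4: "on"
Bigrams = "mo", "ot", "ti", "io", "on"


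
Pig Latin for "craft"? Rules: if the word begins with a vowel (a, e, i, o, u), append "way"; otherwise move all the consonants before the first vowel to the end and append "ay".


Word: "craft"
Starts with consonant(s) → move to end, add 'ay'
Consonant cluster: "cr"
Pig Latin = "aftcray"


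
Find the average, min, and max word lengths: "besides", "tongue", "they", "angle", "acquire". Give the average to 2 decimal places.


Lengths: "besides"=7, "tongue"=6, "they"=4, "angle"=5, "acquire"=7
Sum = 29, Count = 5
Average = 29/5 = 5.80
= avg=5.80, min=4, max=7
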